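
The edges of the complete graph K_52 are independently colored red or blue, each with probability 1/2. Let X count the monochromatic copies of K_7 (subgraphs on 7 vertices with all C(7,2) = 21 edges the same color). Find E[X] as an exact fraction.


Let X = Σ_S X_S over the C(52, 7) = 133784560 subsets S of size 7, where X_S = 1 if the K_7 on S is monochromatic.
For a fixed S, the K_7 on S has C(7, 2) = 21 edges. P[all 21 edges red] = (1/2)^21, and likewise for blue, so P[monochromatic] = 2·(1/2)^21 = 2^{1 − 21} = 1/1048576.
By linearity: E[X] = C(52, 7) · 2^{1 − 21} = 133784560 · 1/1048576 = 8361535/65536.
Numerically: E[X] ≈ 127.5869.

E[X] = C(52,7)·2^(1−C(7,2)) = 8361535/65536 ≈ 127.5869.


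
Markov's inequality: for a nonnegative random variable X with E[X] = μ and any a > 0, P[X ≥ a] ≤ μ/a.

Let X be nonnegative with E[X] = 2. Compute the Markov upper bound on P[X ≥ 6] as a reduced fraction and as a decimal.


μ = E[X] = 2, a = 6.
Markov: P[X ≥ 6] ≤ μ/a = (2)/6 = 1/3.
Numerically: ≈ 0.333.
(Since a = 6 > μ = 2.000, the bound 1/3 is < 1 and informative.)

P[X ≥ 6] ≤ 1/3 ≈ 0.333.


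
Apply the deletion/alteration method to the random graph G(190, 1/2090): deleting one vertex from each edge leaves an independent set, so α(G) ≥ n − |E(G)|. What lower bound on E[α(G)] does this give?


E[|E(G)|] = C(190, 2)·p = 17955 · (1/2090) = 189/22.
E[α(G)] ≥ n − E[|E(G)|] = 190 − 189/22 = 3991/22.
Numerically: ≈ 181.40909.
(This is only a lower bound; the true E[α(G)] may be larger.)

E[α(G)] ≥ 3991/22 ≈ 181.40909.


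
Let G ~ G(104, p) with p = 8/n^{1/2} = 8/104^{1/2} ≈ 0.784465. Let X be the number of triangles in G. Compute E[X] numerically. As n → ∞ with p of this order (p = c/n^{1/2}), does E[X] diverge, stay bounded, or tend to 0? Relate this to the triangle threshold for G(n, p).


Number of potential triangles: C(104, 3) = 182104.
Each occurs with probability p³ ≈ (0.784465)³ ≈ 4.82747410e-01.
By linearity: E[X] = C(104, 3)·p³ ≈ 182104 · 4.82747410e-01 ≈ 87910.234273.
Since α = 1/2 < 1, p = c/n^{1/2} ≫ 1/n is above the triangle threshold p ~ 1/n. Asymptotically E[X] ~ (c³/6)·n^{3(1−α)} = (8³/6)·n^{1.5} → ∞; triangles are abundant w.h.p.

E[X] ≈ 87910.234273; in regime p = Θ(1/n^{1/2}) E[X] diverges (above the triangle threshold p ~ 1/n).


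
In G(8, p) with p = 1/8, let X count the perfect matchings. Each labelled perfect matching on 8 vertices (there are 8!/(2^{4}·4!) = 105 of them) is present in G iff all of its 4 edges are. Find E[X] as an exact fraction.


K_8 has 8!/(2^{4}·4!) = 105 labelled perfect matchings.
For each such perfect matching H, let X_H = 1 if all 4 edges of H are present in G. Then P[X_H = 1] = p^{4} = (1/8)^{4} = 1/4096.
By linearity: E[X] = Σ_H E[X_H] = 105 · p^{4} = 105 · 1/4096 = 105/4096.
Numerically: E[X] ≈ 0.0256.

E[X] = 105 · (1/8)^{4} = 105/4096 ≈ 0.0256.


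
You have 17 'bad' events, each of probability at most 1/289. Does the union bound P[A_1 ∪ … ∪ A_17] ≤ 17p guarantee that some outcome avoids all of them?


Union bound: P[∪_{i=1}^{17} A_i] ≤ Σ_i P[A_i] ≤ 17·p = 17·(1/289) = 1/17.
Numerically: 1/17 ≈ 0.0588235.
Is 1/17 < 1? YES.
Since P[∪ A_i] ≤ 1/17 < 1, the complement has P[∩ A_i^c] ≥ 1 − 1/17 = 16/17 > 0, so some outcome avoids every A_i.

17·p = 1/17 ≈ 0.0588235; existence CERTIFIED by the union bound.


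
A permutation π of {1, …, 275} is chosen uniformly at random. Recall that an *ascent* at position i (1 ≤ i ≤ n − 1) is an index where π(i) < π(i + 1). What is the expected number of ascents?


Write X = Σ X_I over i = 1, …, 274, with X_I the indicator of one ascent.
There are 274 indicators.
For each fixed i, the pair (π(i), π(i+1)) is a uniformly random ordered pair of distinct values from {1, …, 275}; by symmetry P[π(i) < π(i+1)] = 1/2.
By linearity: E[X] = 274 · (1/2) = (275 − 1) · (1/2) = 137 ≈ 137.000.

E[X] = 137 = 137.000.


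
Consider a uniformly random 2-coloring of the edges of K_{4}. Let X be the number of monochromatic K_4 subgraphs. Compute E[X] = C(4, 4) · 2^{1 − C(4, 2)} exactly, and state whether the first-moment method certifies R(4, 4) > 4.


E[X] = C(4, 4) · 2^{1 − 6} = 1 · 2^{−5} = 1/32.
As a reduced fraction: E[X] = 1/32 ≈ 0.0312500.
Is E[X] < 1? YES.
Since E[X] < 1, there exists a 2-coloring of K_{4} with no monochromatic K_4; hence R(4, 4) > 4.

E[X] = 1/32 ≈ 0.0312500; E[X] < 1, so R(4, 4) > 4.


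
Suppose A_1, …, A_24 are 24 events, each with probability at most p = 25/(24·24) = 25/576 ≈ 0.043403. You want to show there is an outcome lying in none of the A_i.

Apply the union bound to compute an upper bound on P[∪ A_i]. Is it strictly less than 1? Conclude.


Union bound: P[∪_{i=1}^{24} A_i] ≤ Σ_i P[A_i] ≤ 24·p = 24·(25/576) = 25/24.
Numerically: 25/24 ≈ 1.041667.
Is 25/24 < 1? NO.
Since the bound 25/24 is ≥ 1, the union bound is uninformative here; it does NOT by itself certify existence.

24·p = 25/24 ≈ 1.041667; existence NOT certified by the union bound.


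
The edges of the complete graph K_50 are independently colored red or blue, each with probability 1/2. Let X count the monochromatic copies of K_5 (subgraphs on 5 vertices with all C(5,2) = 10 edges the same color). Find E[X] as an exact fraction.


Let X = Σ_S X_S over the C(50, 5) = 2118760 subsets S of size 5, where X_S = 1 if the K_5 on S is monochromatic.
For a fixed S, the K_5 on S has C(5, 2) = 10 edges. P[all 10 edges red] = (1/2)^10, and likewise for blue, so P[monochromatic] = 2·(1/2)^10 = 2^{1 − 10} = 1/512.
By linearity of expectation: E[X] = C(50, 5) · 2^{1 − 10} = 2118760 · 1/512 = 264845/64.
Numerically: E[X] ≈ 4138.2031.

E[X] = C(50,5)·2^(1−C(5,2)) = 264845/64 ≈ 4138.2031.


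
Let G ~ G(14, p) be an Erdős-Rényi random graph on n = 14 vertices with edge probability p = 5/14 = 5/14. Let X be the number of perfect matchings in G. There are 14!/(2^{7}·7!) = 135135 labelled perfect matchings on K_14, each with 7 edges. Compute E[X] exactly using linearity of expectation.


K_14 has 14!/(2^{7}·7!) = 135135 labelled perfect matchings.
For each such perfect matching H, let X_H = 1 if all 7 edges of H are present in G. Then P[X_H = 1] = p^{7} = (5/14)^{7} = 78125/105413504.
By linearity of expectation: E[X] = Σ_H E[X_H] = 135135 · p^{7} = 135135 · 78125/105413504 = 1508203125/15059072.
Numerically: E[X] ≈ 100.

E[X] = 135135 · (5/14)^{7} = 1508203125/15059072 ≈ 100.


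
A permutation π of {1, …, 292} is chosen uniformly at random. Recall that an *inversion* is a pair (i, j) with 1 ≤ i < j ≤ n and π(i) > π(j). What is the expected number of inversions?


Write X = Σ X_I over the C(292, 2) = 42486 pairs i < j, with X_I the indicator of one inversion.
There are 42486 indicators.
For each fixed pair i < j, the values π(i) and π(j) are two distinct elements of {1, …, 292} in uniformly random order; by symmetry P[π(i) > π(j)] = 1/2.
By linearity: E[X] = 42486 · (1/2) = C(292, 2) · (1/2) = 42486/2 = 21243 ≈ 21243.000.

E[X] = 21243 = 21243.000.


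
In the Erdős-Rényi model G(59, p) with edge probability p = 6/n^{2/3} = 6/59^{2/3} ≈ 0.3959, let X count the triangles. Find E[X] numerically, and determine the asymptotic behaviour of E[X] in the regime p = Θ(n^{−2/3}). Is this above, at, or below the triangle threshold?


Number of potential triangles: C(59, 3) = 32509.
Each occurs with probability p³ ≈ (0.3959)³ ≈ 6.2051135e-02.
By linearity: E[X] = C(59, 3)·p³ ≈ 32509 · 6.2051135e-02 ≈ 2017.22034.
Since α = 2/3 < 1, p = c/n^{2/3} ≫ 1/n is above the triangle threshold p ~ 1/n. Asymptotically E[X] ~ (c³/6)·n^{3(1−α)} = (6³/6)·n^{1} → ∞; triangles are abundant w.h.p.

E[X] ≈ 2017.22034; in regime p = Θ(1/n^{2/3}) E[X] diverges (above the triangle threshold p ~ 1/n).


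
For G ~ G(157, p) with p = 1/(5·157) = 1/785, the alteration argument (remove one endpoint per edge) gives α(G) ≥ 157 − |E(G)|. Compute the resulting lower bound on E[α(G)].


E[|E(G)|] = C(157, 2)·p = 12246 · (1/785) = 78/5.
E[α(G)] ≥ n − E[|E(G)|] = 157 − 78/5 = 707/5.
Numerically: ≈ 141.4000.
(This is only a lower bound; the true E[α(G)] may be larger.)

E[α(G)] ≥ 707/5 ≈ 141.4000.


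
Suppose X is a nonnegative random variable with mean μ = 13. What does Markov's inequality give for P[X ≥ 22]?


μ = E[X] = 13, a = 22.
Markov: P[X ≥ 22] ≤ μ/a = (13)/22 = 13/22.
Numerically: ≈ 0.591.
(Since a = 22 > μ = 13.000, the bound 13/22 is < 1 and informative.)

P[X ≥ 22] ≤ 13/22 ≈ 0.591.


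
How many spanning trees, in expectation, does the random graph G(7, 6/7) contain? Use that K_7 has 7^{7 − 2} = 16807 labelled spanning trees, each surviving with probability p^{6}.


K_7 has 7^{7 − 2} = 16807 labelled spanning trees.
For each such spanning tree H, let X_H = 1 if all 6 edges of H are present in G. Then P[X_H = 1] = p^{6} = (6/7)^{6} = 46656/117649.
By linearity of expectation: E[X] = Σ_H E[X_H] = 16807 · p^{6} = 16807 · 46656/117649 = 46656/7.
Numerically: E[X] ≈ 6665.14.

E[X] = 16807 · (6/7)^{6} = 46656/7 ≈ 6665.14.


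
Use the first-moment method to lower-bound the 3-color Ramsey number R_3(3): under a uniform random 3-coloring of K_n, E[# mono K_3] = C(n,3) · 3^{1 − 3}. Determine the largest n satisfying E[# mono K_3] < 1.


We need C(n, 3) · 3^{1 − 3} < 1, i.e. C(n, 3) < 3^{3 − 1} = 9.
Check values of n near the boundary:
  n = 3: C(3, 3) = 1; 1 < 9? YES
  n = 4: C(4, 3) = 4; 4 < 9? YES
  n = 5: C(5, 3) = 10; 10 < 9? NO
The largest n with C(n, 3) < 9 is n = 4 (where E[X] = 4/9 ≈ 0.4444444). Hence R_3(3) > 4, i.e. R_3(3) ≥ 5.

Largest n = 4; hence R_3(3) > 4.


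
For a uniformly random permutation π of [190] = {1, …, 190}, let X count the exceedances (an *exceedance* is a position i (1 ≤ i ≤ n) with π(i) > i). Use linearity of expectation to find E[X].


Write X = Σ_{i=1}^{190} X_i, where X_i = 1_{π(i) > i}.
For each fixed i, π(i) is uniform over {1, …, 190} (marginal of a uniform permutation), so P[π(i) > i] = (n − i)/n. Summing: Σ_{i=1}^{190} (n − i)/n = (0 + 1 + … + 189)/190 = 190(190 − 1)/(2·190) = (190 − 1)/2.
Hence E[X] = Σ_{i=1}^{190} (190 − i)/190 = 189/2 ≈ 94.50000.

E[X] = 189/2 = 94.50000.


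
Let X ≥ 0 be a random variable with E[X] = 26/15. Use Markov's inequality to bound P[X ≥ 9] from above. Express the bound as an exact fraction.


μ = E[X] = 26/15, a = 9.
Markov: P[X ≥ 9] ≤ μ/a = (26/15)/9 = 26/135.
Numerically: ≈ 0.193.
(Since a = 9 > μ = 1.733, the bound 26/135 is < 1 and informative.)

P[X ≥ 9] ≤ 26/135 ≈ 0.193.


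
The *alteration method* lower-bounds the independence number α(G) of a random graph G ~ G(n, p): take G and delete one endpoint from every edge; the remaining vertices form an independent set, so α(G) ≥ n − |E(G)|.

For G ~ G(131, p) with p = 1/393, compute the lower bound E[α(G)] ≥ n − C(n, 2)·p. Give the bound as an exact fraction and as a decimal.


E[|E(G)|] = C(131, 2)·p = 8515 · (1/393) = 65/3.
E[α(G)] ≥ n − E[|E(G)|] = 131 − 65/3 = 328/3.
Numerically: ≈ 109.333.
(This is only a lower bound; the true E[α(G)] may be larger.)

E[α(G)] ≥ 328/3 ≈ 109.333.


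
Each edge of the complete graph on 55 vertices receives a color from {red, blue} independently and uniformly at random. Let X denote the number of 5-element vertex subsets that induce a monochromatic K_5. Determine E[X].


Let X = Σ_S X_S over the C(55, 5) = 3478761 subsets S of size 5, where X_S = 1 if the K_5 on S is monochromatic.
For a fixed S, the K_5 on S has C(5, 2) = 10 edges. P[all 10 edges red] = (1/2)^10, and likewise for blue, so P[monochromatic] = 2·(1/2)^10 = 2^{1 − 10} = 1/512.
By linearity: E[X] = C(55, 5) · 2^{1 − 10} = 3478761 · 1/512 = 3478761/512.
Numerically: E[X] ≈ 6794.45508.

E[X] = C(55,5)·2^(1−C(5,2)) = 3478761/512 ≈ 6794.45508.


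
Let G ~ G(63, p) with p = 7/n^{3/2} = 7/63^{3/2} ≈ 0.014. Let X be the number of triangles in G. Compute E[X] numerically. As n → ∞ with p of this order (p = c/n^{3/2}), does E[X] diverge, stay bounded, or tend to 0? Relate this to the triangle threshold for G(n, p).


Number of potential triangles: C(63, 3) = 39711.
Each occurs with probability p³ ≈ (0.014)³ ≈ 2.74323e-06.
By linearity: E[X] = C(63, 3)·p³ ≈ 39711 · 2.74323e-06 ≈ 0.109.
Since α = 3/2 > 1, p = c/n^{3/2} = o(1/n) is below the triangle threshold p ~ 1/n. Asymptotically E[X] ~ (c³/6)·n^{3(1−α)} = (7³/6)·n^{-1.5} → 0, so by Markov's inequality G has no triangles w.h.p.

E[X] ≈ 0.109; in regime p = Θ(1/n^{3/2}) E[X] tends to 0 (below the triangle threshold p ~ 1/n).


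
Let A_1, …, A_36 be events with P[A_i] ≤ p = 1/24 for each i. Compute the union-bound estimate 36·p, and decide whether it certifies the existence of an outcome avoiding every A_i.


Union bound: P[∪_{i=1}^{36} A_i] ≤ Σ_i P[A_i] ≤ 36·p = 36·(1/24) = 3/2.
Numerically: 3/2 ≈ 1.5000000.
Is 3/2 < 1? NO.
Since the bound 3/2 is ≥ 1, the union bound is uninformative here; it does NOT by itself certify existence.

36·p = 3/2 ≈ 1.5000000; existence NOT certified by the union bound.


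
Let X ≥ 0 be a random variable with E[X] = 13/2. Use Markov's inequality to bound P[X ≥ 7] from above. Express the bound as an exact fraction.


μ = E[X] = 13/2, a = 7.
Markov: P[X ≥ 7] ≤ μ/a = (13/2)/7 = 13/14.
Numerically: ≈ 0.92857.
(Since a = 7 > μ = 6.50000, the bound 13/14 is < 1 and informative.)

P[X ≥ 7] ≤ 13/14 ≈ 0.92857.


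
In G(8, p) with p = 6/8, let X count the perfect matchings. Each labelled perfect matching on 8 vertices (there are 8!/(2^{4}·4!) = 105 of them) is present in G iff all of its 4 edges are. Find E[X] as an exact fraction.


K_8 has 8!/(2^{4}·4!) = 105 labelled perfect matchings.
For each such perfect matching H, let X_H = 1 if all 4 edges of H are present in G. Then P[X_H = 1] = p^{4} = (3/4)^{4} = 81/256.
By linearity: E[X] = Σ_H E[X_H] = 105 · p^{4} = 105 · 81/256 = 8505/256.
Numerically: E[X] ≈ 33.2.

E[X] = 105 · (3/4)^{4} = 8505/256 ≈ 33.2.


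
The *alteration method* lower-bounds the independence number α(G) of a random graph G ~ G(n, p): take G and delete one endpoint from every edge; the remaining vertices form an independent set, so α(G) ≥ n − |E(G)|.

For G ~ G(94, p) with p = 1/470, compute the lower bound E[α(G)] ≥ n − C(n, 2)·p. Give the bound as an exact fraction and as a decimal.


E[|E(G)|] = C(94, 2)·p = 4371 · (1/470) = 93/10.
E[α(G)] ≥ n − E[|E(G)|] = 94 − 93/10 = 847/10.
Numerically: ≈ 84.700.
(This is only a lower bound; the true E[α(G)] may be larger.)

E[α(G)] ≥ 847/10 ≈ 84.700.


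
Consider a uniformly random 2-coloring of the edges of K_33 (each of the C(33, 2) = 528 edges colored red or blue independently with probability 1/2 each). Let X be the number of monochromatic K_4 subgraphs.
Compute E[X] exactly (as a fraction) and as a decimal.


Let X = Σ_S X_S over the C(33, 4) = 40920 subsets S of size 4, where X_S = 1 if the K_4 on S is monochromatic.
For a fixed S, the K_4 on S has C(4, 2) = 6 edges. P[all 6 edges red] = (1/2)^6, and likewise for blue, so P[monochromatic] = 2·(1/2)^6 = 2^{1 − 6} = 1/32.
By linearity: E[X] = C(33, 4) · 2^{1 − 6} = 40920 · 1/32 = 5115/4.
Numerically: E[X] ≈ 1278.75000.

E[X] = C(33,4)·2^(1−C(4,2)) = 5115/4 ≈ 1278.75000.


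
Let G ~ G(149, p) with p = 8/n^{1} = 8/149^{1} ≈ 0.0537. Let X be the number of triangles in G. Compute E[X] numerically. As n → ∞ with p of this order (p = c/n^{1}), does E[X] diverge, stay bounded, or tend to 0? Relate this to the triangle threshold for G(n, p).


Number of potential triangles: C(149, 3) = 540274.
Each occurs with probability p³ ≈ (0.0537)³ ≈ 1.54779e-04.
By linearity: E[X] = C(149, 3)·p³ ≈ 540274 · 1.54779e-04 ≈ 83.623.
Here α = 1, so p = 8/n is exactly at the triangle threshold p ~ 1/n. Asymptotically E[X] → c³/6 = 8³/6 = 256/3 ≈ 85.333, a bounded constant. In this regime the triangle count is asymptotically Poisson(c³/6).

E[X] ≈ 83.623; in regime p = Θ(1/n^{1}) E[X] stays bounded (at the triangle threshold p ~ 1/n).


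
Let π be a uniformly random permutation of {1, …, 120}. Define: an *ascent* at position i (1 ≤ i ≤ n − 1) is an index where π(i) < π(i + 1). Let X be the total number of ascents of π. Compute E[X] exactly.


Write X = Σ X_I over i = 1, …, 119, with X_I the indicator of one ascent.
There are 119 indicators.
For each fixed i, the pair (π(i), π(i+1)) is a uniformly random ordered pair of distinct values from {1, …, 120}; by symmetry P[π(i) < π(i+1)] = 1/2.
By linearity: E[X] = 119 · (1/2) = (120 − 1) · (1/2) = 119/2 ≈ 59.5000.

E[X] = 119/2 = 59.5000.


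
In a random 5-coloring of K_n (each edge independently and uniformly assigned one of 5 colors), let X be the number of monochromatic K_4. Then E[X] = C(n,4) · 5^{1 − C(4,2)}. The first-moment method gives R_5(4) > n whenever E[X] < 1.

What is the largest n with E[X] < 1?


We need C(n, 4) · 5^{1 − 6} < 1, i.e. C(n, 4) < 5^{6 − 1} = 3125.
Check values of n near the boundary:
  n = 16: C(16, 4) = 1820; 1820 < 3125? YES
  n = 17: C(17, 4) = 2380; 2380 < 3125? YES
  n = 18: C(18, 4) = 3060; 3060 < 3125? YES
  n = 19: C(19, 4) = 3876; 3876 < 3125? NO
  n = 20: C(20, 4) = 4845; 4845 < 3125? NO
The largest n with C(n, 4) < 3125 is n = 18 (where E[X] = 612/625 ≈ 0.97920). Hence R_5(4) > 18, i.e. R_5(4) ≥ 19.

Largest n = 18; hence R_5(4) > 18.


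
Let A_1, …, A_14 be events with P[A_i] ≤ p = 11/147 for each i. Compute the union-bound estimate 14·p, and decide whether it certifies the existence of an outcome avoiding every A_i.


Union bound: P[∪_{i=1}^{14} A_i] ≤ Σ_i P[A_i] ≤ 14·p = 14·(11/147) = 22/21.
Numerically: 22/21 ≈ 1.0476190.
Is 22/21 < 1? NO.
Since the bound 22/21 is ≥ 1, the union bound is uninformative here; it does NOT by itself certify existence.

14·p = 22/21 ≈ 1.0476190; existence NOT certified by the union bound.


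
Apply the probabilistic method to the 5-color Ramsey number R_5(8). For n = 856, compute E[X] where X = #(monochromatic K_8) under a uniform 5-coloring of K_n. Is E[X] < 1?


E[X] = C(856, 8) · 5^{1 − 28} = 6918660634157180775 · 5^{−27} = 6918660634157180775/7450580596923828125.
As a reduced fraction: E[X] = 276746425366287231/298023223876953125 ≈ 0.9286.
Is E[X] < 1? YES.
Since E[X] < 1, there exists a 5-coloring of K_{856} with no monochromatic K_8; hence R_5(8) > 856.

E[X] = 276746425366287231/298023223876953125 ≈ 0.9286; E[X] < 1, so R_5(8) > 856.


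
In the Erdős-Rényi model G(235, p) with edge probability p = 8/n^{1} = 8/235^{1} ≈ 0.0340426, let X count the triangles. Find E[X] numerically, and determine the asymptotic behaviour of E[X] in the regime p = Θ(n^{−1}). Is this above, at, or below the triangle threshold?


Number of potential triangles: C(235, 3) = 2135445.
Each occurs with probability p³ ≈ (0.0340426)³ ≈ 3.94517592e-05.
By linearity: E[X] = C(235, 3)·p³ ≈ 2135445 · 3.94517592e-05 ≈ 84.247062.
Here α = 1, so p = 8/n is exactly at the triangle threshold p ~ 1/n. Asymptotically E[X] → c³/6 = 8³/6 = 256/3 ≈ 85.333333, a bounded constant. In this regime the triangle count is asymptotically Poisson(c³/6).

E[X] ≈ 84.247062; in regime p = Θ(1/n^{1}) E[X] stays bounded (at the triangle threshold p ~ 1/n).


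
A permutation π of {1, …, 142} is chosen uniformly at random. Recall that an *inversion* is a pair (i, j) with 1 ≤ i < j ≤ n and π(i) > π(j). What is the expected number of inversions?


Write X = Σ X_I over the C(142, 2) = 10011 pairs i < j, with X_I the indicator of one inversion.
There are 10011 indicators.
For each fixed pair i < j, the values π(i) and π(j) are two distinct elements of {1, …, 142} in uniformly random order; by symmetry P[π(i) > π(j)] = 1/2.
By linearity: E[X] = 10011 · (1/2) = C(142, 2) · (1/2) = 10011/2 = 10011/2 ≈ 5005.500000.

E[X] = 10011/2 = 5005.500000.


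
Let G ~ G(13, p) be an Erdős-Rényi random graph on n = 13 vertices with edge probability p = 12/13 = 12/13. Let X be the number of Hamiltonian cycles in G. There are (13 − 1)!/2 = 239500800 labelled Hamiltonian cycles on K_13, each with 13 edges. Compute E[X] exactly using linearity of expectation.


K_13 has (13 − 1)!/2 = 239500800 labelled Hamiltonian cycles.
For each such Hamiltonian cycle H, let X_H = 1 if all 13 edges of H are present in G. Then P[X_H = 1] = p^{13} = (12/13)^{13} = 106993205379072/302875106592253.
By linearity of expectation: E[X] = Σ_H E[X_H] = 239500800 · p^{13} = 239500800 · 106993205379072/302875106592253 = 25624958282852047257600/302875106592253.
Numerically: E[X] ≈ 8.461e+07.

E[X] = 239500800 · (12/13)^{13} = 25624958282852047257600/302875106592253 ≈ 8.461e+07.


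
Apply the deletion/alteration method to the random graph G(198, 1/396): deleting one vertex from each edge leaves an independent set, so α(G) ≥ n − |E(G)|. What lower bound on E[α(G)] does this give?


E[|E(G)|] = C(198, 2)·p = 19503 · (1/396) = 197/4.
E[α(G)] ≥ n − E[|E(G)|] = 198 − 197/4 = 595/4.
Numerically: ≈ 148.750.
(This is only a lower bound; the true E[α(G)] may be larger.)

E[α(G)] ≥ 595/4 ≈ 148.750.


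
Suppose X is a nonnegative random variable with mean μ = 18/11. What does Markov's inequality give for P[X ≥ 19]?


μ = E[X] = 18/11, a = 19.
Markov: P[X ≥ 19] ≤ μ/a = (18/11)/19 = 18/209.
Numerically: ≈ 0.08612.
(Since a = 19 > μ = 1.63636, the bound 18/209 is < 1 and informative.)

P[X ≥ 19] ≤ 18/209 ≈ 0.08612.


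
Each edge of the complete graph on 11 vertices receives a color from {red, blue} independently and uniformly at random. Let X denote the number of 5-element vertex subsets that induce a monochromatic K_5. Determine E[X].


Let X = Σ_S X_S over the C(11, 5) = 462 subsets S of size 5, where X_S = 1 if the K_5 on S is monochromatic.
For a fixed S, the K_5 on S has C(5, 2) = 10 edges. P[all 10 edges red] = (1/2)^10, and likewise for blue, so P[monochromatic] = 2·(1/2)^10 = 2^{1 − 10} = 1/512.
By linearity: E[X] = C(11, 5) · 2^{1 − 10} = 462 · 1/512 = 231/256.
Numerically: E[X] ≈ 0.902344.

E[X] = C(11,5)·2^(1−C(5,2)) = 231/256 ≈ 0.902344.


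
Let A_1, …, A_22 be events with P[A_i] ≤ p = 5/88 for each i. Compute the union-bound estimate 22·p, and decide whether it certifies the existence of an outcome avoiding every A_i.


Union bound: P[∪_{i=1}^{22} A_i] ≤ Σ_i P[A_i] ≤ 22·p = 22·(5/88) = 5/4.
Numerically: 5/4 ≈ 1.25000.
Is 5/4 < 1? NO.
Since the bound 5/4 is ≥ 1, the union bound is uninformative here; it does NOT by itself certify existence.

22·p = 5/4 ≈ 1.25000; existence NOT certified by the union bound.


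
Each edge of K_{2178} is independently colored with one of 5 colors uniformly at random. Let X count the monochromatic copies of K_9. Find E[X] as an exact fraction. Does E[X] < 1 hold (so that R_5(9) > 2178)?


E[X] = C(2178, 9) · 5^{1 − 36} = 2989303896287203303608800 · 5^{−35} = 2989303896287203303608800/2910383045673370361328125.
As a reduced fraction: E[X] = 119572155851488132144352/116415321826934814453125 ≈ 1.0271170.
Is E[X] < 1? NO.
Since E[X] ≥ 1, the first-moment bound is inconclusive at n = 2178; it does NOT by itself certify R_5(9) > 2178.

E[X] = 119572155851488132144352/116415321826934814453125 ≈ 1.0271170; E[X] ≥ 1; first-moment method inconclusive here.


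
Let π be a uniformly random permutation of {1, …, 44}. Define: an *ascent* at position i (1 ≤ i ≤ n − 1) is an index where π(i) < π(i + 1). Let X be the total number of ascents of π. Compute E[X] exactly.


Write X = Σ X_I over i = 1, …, 43, with X_I the indicator of one ascent.
There are 43 indicators.
For each fixed i, the pair (π(i), π(i+1)) is a uniformly random ordered pair of distinct values from {1, …, 44}; by symmetry P[π(i) < π(i+1)] = 1/2.
By linearity: E[X] = 43 · (1/2) = (44 − 1) · (1/2) = 43/2 ≈ 21.500.

E[X] = 43/2 = 21.500.


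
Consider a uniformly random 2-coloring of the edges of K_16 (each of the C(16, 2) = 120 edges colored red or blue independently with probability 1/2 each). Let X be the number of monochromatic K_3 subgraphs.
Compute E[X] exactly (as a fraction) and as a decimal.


Let X = Σ_S X_S over the C(16, 3) = 560 subsets S of size 3, where X_S = 1 if the K_3 on S is monochromatic.
For a fixed S, the K_3 on S has C(3, 2) = 3 edges. P[all 3 edges red] = (1/2)^3, and likewise for blue, so P[monochromatic] = 2·(1/2)^3 = 2^{1 − 3} = 1/4.
Summing: E[X] = C(16, 3) · 2^{1 − 3} = 560 · 1/4 = 140.
Numerically: E[X] ≈ 140.00000.

E[X] = C(16,3)·2^(1−C(3,2)) = 140 ≈ 140.00000.


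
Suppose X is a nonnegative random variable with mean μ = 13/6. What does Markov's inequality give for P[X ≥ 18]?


μ = E[X] = 13/6, a = 18.
Markov: P[X ≥ 18] ≤ μ/a = (13/6)/18 = 13/108.
Numerically: ≈ 0.12037.
(Since a = 18 > μ = 2.16667, the bound 13/108 is < 1 and informative.)

P[X ≥ 18] ≤ 13/108 ≈ 0.12037.


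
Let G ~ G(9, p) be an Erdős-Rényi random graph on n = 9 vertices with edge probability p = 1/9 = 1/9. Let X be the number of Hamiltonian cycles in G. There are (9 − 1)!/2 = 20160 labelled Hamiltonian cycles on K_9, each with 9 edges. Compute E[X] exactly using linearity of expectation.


K_9 has (9 − 1)!/2 = 20160 labelled Hamiltonian cycles.
For each such Hamiltonian cycle H, let X_H = 1 if all 9 edges of H are present in G. Then P[X_H = 1] = p^{9} = (1/9)^{9} = 1/387420489.
Summing the indicators: E[X] = Σ_H E[X_H] = 20160 · p^{9} = 20160 · 1/387420489 = 2240/43046721.
Numerically: E[X] ≈ 5.2e-05.

E[X] = 20160 · (1/9)^{9} = 2240/43046721 ≈ 5.2e-05.


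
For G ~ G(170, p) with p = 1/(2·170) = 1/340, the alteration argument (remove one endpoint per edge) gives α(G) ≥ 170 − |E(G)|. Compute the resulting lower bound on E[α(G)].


E[|E(G)|] = C(170, 2)·p = 14365 · (1/340) = 169/4.
E[α(G)] ≥ n − E[|E(G)|] = 170 − 169/4 = 511/4.
Numerically: ≈ 127.75000.
(This is only a lower bound; the true E[α(G)] may be larger.)

E[α(G)] ≥ 511/4 ≈ 127.75000.


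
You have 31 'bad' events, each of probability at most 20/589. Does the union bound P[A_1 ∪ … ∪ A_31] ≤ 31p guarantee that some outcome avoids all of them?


Union bound: P[∪_{i=1}^{31} A_i] ≤ Σ_i P[A_i] ≤ 31·p = 31·(20/589) = 20/19.
Numerically: 20/19 ≈ 1.05263.
Is 20/19 < 1? NO.
Since the bound 20/19 is ≥ 1, the union bound is uninformative here; it does NOT by itself certify existence.

31·p = 20/19 ≈ 1.05263; existence NOT certified by the union bound.


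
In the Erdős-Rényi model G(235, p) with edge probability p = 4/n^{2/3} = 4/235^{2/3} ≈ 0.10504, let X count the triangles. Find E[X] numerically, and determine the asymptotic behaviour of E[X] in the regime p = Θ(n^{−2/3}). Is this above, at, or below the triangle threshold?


Number of potential triangles: C(235, 3) = 2135445.
Each occurs with probability p³ ≈ (0.10504)³ ≈ 1.1588954e-03.
By linearity: E[X] = C(235, 3)·p³ ≈ 2135445 · 1.1588954e-03 ≈ 2474.75745.
Since α = 2/3 < 1, p = c/n^{2/3} ≫ 1/n is above the triangle threshold p ~ 1/n. Asymptotically E[X] ~ (c³/6)·n^{3(1−α)} = (4³/6)·n^{1} → ∞; triangles are abundant w.h.p.

E[X] ≈ 2474.75745; in regime p = Θ(1/n^{2/3}) E[X] diverges (above the triangle threshold p ~ 1/n).


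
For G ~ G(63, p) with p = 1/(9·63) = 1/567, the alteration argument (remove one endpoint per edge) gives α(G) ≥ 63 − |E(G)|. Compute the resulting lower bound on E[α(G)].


E[|E(G)|] = C(63, 2)·p = 1953 · (1/567) = 31/9.
E[α(G)] ≥ n − E[|E(G)|] = 63 − 31/9 = 536/9.
Numerically: ≈ 59.55556.
(This is only a lower bound; the true E[α(G)] may be larger.)

E[α(G)] ≥ 536/9 ≈ 59.55556.


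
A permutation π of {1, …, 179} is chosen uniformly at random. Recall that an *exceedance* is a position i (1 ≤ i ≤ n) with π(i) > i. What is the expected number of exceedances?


Write X = Σ_{i=1}^{179} X_i, where X_i = 1_{π(i) > i}.
For each fixed i, π(i) is uniform over {1, …, 179} (marginal of a uniform permutation), so P[π(i) > i] = (n − i)/n. Summing: Σ_{i=1}^{179} (n − i)/n = (0 + 1 + … + 178)/179 = 179(179 − 1)/(2·179) = (179 − 1)/2.
Hence E[X] = Σ_{i=1}^{179} (179 − i)/179 = 89 ≈ 89.0000.

E[X] = 89 = 89.0000.


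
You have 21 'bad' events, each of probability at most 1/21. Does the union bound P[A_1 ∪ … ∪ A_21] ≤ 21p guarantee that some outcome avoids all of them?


Union bound: P[∪_{i=1}^{21} A_i] ≤ Σ_i P[A_i] ≤ 21·p = 21·(1/21) = 1.
Numerically: 1 ≈ 1.000000.
Is 1 < 1? NO.
Since the bound 1 is ≥ 1, the union bound is uninformative here; it does NOT by itself certify existence.

21·p = 1 ≈ 1.000000; existence NOT certified by the union bound.


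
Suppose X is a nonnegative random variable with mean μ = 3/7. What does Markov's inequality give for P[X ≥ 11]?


μ = E[X] = 3/7, a = 11.
Markov: P[X ≥ 11] ≤ μ/a = (3/7)/11 = 3/77.
Numerically: ≈ 0.0390.
(Since a = 11 > μ = 0.4286, the bound 3/77 is < 1 and informative.)

P[X ≥ 11] ≤ 3/77 ≈ 0.0390.


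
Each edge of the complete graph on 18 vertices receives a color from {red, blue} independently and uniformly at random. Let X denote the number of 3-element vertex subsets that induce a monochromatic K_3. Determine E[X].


Let X = Σ_S X_S over the C(18, 3) = 816 subsets S of size 3, where X_S = 1 if the K_3 on S is monochromatic.
For a fixed S, the K_3 on S has C(3, 2) = 3 edges. P[all 3 edges red] = (1/2)^3, and likewise for blue, so P[monochromatic] = 2·(1/2)^3 = 2^{1 − 3} = 1/4.
By linearity of expectation: E[X] = C(18, 3) · 2^{1 − 3} = 816 · 1/4 = 204.
Numerically: E[X] ≈ 204.00000.

E[X] = C(18,3)·2^(1−C(3,2)) = 204 ≈ 204.00000.


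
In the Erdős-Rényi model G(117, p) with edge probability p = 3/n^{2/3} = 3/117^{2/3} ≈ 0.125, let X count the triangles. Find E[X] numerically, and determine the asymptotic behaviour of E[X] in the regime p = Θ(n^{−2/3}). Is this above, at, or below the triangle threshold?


Number of potential triangles: C(117, 3) = 260130.
Each occurs with probability p³ ≈ (0.125)³ ≈ 1.97239e-03.
By linearity: E[X] = C(117, 3)·p³ ≈ 260130 · 1.97239e-03 ≈ 513.077.
Since α = 2/3 < 1, p = c/n^{2/3} ≫ 1/n is above the triangle threshold p ~ 1/n. Asymptotically E[X] ~ (c³/6)·n^{3(1−α)} = (3³/6)·n^{1} → ∞; triangles are abundant w.h.p.

E[X] ≈ 513.077; in regime p = Θ(1/n^{2/3}) E[X] diverges (above the triangle threshold p ~ 1/n).


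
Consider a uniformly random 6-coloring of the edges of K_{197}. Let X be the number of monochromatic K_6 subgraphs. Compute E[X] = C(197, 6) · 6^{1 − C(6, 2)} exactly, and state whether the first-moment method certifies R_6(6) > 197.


E[X] = C(197, 6) · 6^{1 − 15} = 75176946208 · 6^{−14} = 75176946208/78364164096.
As a reduced fraction: E[X] = 2349279569/2448880128 ≈ 0.959328.
Is E[X] < 1? YES.
Since E[X] < 1, there exists a 6-coloring of K_{197} with no monochromatic K_6; hence R_6(6) > 197.

E[X] = 2349279569/2448880128 ≈ 0.959328; E[X] < 1, so R_6(6) > 197.


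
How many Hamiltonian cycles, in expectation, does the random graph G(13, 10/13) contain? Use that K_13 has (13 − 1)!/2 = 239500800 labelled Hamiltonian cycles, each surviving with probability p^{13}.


K_13 has (13 − 1)!/2 = 239500800 labelled Hamiltonian cycles.
For each such Hamiltonian cycle H, let X_H = 1 if all 13 edges of H are present in G. Then P[X_H = 1] = p^{13} = (10/13)^{13} = 10000000000000/302875106592253.
Summing the indicators: E[X] = Σ_H E[X_H] = 239500800 · p^{13} = 239500800 · 10000000000000/302875106592253 = 2395008000000000000000/302875106592253.
Numerically: E[X] ≈ 7.9076e+06.

E[X] = 239500800 · (10/13)^{13} = 2395008000000000000000/302875106592253 ≈ 7.9076e+06.


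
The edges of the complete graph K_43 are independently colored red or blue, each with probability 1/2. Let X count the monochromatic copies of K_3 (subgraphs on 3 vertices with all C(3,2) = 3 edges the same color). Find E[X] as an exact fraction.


Let X = Σ_S X_S over the C(43, 3) = 12341 subsets S of size 3, where X_S = 1 if the K_3 on S is monochromatic.
For a fixed S, the K_3 on S has C(3, 2) = 3 edges. P[all 3 edges red] = (1/2)^3, and likewise for blue, so P[monochromatic] = 2·(1/2)^3 = 2^{1 − 3} = 1/4.
By linearity of expectation: E[X] = C(43, 3) · 2^{1 − 3} = 12341 · 1/4 = 12341/4.
Numerically: E[X] ≈ 3085.250000.

E[X] = C(43,3)·2^(1−C(3,2)) = 12341/4 ≈ 3085.250000.


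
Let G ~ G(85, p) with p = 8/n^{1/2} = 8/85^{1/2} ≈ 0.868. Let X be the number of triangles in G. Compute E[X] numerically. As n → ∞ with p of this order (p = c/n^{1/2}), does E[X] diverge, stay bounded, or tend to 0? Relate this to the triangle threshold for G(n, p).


Number of potential triangles: C(85, 3) = 98770.
Each occurs with probability p³ ≈ (0.868)³ ≈ 6.53343e-01.
By linearity: E[X] = C(85, 3)·p³ ≈ 98770 · 6.53343e-01 ≈ 64530.737.
Since α = 1/2 < 1, p = c/n^{1/2} ≫ 1/n is above the triangle threshold p ~ 1/n. Asymptotically E[X] ~ (c³/6)·n^{3(1−α)} = (8³/6)·n^{1.5} → ∞; triangles are abundant w.h.p.

E[X] ≈ 64530.737; in regime p = Θ(1/n^{1/2}) E[X] diverges (above the triangle threshold p ~ 1/n).


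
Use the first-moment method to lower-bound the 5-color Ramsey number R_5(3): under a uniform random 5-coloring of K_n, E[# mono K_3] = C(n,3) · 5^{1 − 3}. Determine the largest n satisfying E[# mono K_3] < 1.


We need C(n, 3) · 5^{1 − 3} < 1, i.e. C(n, 3) < 5^{3 − 1} = 25.
Check values of n near the boundary:
  n = 3: C(3, 3) = 1; 1 < 25? YES
  n = 4: C(4, 3) = 4; 4 < 25? YES
  n = 5: C(5, 3) = 10; 10 < 25? YES
  n = 6: C(6, 3) = 20; 20 < 25? YES
  n = 7: C(7, 3) = 35; 35 < 25? NO
  n = 8: C(8, 3) = 56; 56 < 25? NO
  n = 9: C(9, 3) = 84; 84 < 25? NO
The largest n with C(n, 3) < 25 is n = 6 (where E[X] = 4/5 ≈ 0.800). Hence R_5(3) > 6, i.e. R_5(3) ≥ 7.

Largest n = 6; hence R_5(3) > 6.


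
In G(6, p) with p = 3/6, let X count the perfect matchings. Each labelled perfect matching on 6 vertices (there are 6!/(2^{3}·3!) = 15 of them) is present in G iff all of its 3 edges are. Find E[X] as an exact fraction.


K_6 has 6!/(2^{3}·3!) = 15 labelled perfect matchings.
For each such perfect matching H, let X_H = 1 if all 3 edges of H are present in G. Then P[X_H = 1] = p^{3} = (1/2)^{3} = 1/8.
By linearity of expectation: E[X] = Σ_H E[X_H] = 15 · p^{3} = 15 · 1/8 = 15/8.
Numerically: E[X] ≈ 1.875.

E[X] = 15 · (1/2)^{3} = 15/8 ≈ 1.875.


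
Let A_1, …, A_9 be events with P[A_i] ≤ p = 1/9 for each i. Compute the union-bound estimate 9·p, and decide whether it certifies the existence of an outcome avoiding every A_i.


Union bound: P[∪_{i=1}^{9} A_i] ≤ Σ_i P[A_i] ≤ 9·p = 9·(1/9) = 1.
Numerically: 1 ≈ 1.000.
Is 1 < 1? NO.
Since the bound 1 is ≥ 1, the union bound is uninformative here; it does NOT by itself certify existence.

9·p = 1 ≈ 1.000; existence NOT certified by the union bound.


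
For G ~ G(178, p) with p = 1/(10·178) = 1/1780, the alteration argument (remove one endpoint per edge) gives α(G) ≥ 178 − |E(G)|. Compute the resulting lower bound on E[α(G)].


E[|E(G)|] = C(178, 2)·p = 15753 · (1/1780) = 177/20.
E[α(G)] ≥ n − E[|E(G)|] = 178 − 177/20 = 3383/20.
Numerically: ≈ 169.150000.
(This is only a lower bound; the true E[α(G)] may be larger.)

E[α(G)] ≥ 3383/20 ≈ 169.150000.


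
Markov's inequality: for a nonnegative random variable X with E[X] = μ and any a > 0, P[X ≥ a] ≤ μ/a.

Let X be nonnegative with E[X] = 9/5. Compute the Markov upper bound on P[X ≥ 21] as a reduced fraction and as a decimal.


μ = E[X] = 9/5, a = 21.
Markov: P[X ≥ 21] ≤ μ/a = (9/5)/21 = 3/35.
Numerically: ≈ 0.08571.
(Since a = 21 > μ = 1.80000, the bound 3/35 is < 1 and informative.)

P[X ≥ 21] ≤ 3/35 ≈ 0.08571.


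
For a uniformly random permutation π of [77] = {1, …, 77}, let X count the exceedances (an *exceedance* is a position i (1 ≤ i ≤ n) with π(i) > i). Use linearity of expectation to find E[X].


Write X = Σ_{i=1}^{77} X_i, where X_i = 1_{π(i) > i}.
For each fixed i, π(i) is uniform over {1, …, 77} (marginal of a uniform permutation), so P[π(i) > i] = (n − i)/n. Summing: Σ_{i=1}^{77} (n − i)/n = (0 + 1 + … + 76)/77 = 77(77 − 1)/(2·77) = (77 − 1)/2.
Hence E[X] = Σ_{i=1}^{77} (77 − i)/77 = 38 ≈ 38.000000.

E[X] = 38 = 38.000000.


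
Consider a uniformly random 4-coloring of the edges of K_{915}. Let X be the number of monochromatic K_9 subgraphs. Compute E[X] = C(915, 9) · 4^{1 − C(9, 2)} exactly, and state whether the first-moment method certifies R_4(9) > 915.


E[X] = C(915, 9) · 4^{1 − 36} = 1190931166636537885130 · 4^{−35} = 1190931166636537885130/1180591620717411303424.
As a reduced fraction: E[X] = 595465583318268942565/590295810358705651712 ≈ 1.009.
Is E[X] < 1? NO.
Since E[X] ≥ 1, the first-moment bound is inconclusive at n = 915; it does NOT by itself certify R_4(9) > 915.

E[X] = 595465583318268942565/590295810358705651712 ≈ 1.009; E[X] ≥ 1; first-moment method inconclusive here.


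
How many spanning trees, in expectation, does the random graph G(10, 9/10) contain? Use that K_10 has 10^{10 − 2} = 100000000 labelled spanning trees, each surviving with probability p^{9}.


K_10 has 10^{10 − 2} = 100000000 labelled spanning trees.
For each such spanning tree H, let X_H = 1 if all 9 edges of H are present in G. Then P[X_H = 1] = p^{9} = (9/10)^{9} = 387420489/1000000000.
By linearity: E[X] = Σ_H E[X_H] = 100000000 · p^{9} = 100000000 · 387420489/1000000000 = 387420489/10.
Numerically: E[X] ≈ 3.874e+07.

E[X] = 100000000 · (9/10)^{9} = 387420489/10 ≈ 3.874e+07.


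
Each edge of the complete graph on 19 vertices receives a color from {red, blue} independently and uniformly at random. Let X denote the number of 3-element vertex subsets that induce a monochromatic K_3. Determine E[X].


Let X = Σ_S X_S over the C(19, 3) = 969 subsets S of size 3, where X_S = 1 if the K_3 on S is monochromatic.
For a fixed S, the K_3 on S has C(3, 2) = 3 edges. P[all 3 edges red] = (1/2)^3, and likewise for blue, so P[monochromatic] = 2·(1/2)^3 = 2^{1 − 3} = 1/4.
By linearity of expectation: E[X] = C(19, 3) · 2^{1 − 3} = 969 · 1/4 = 969/4.
Numerically: E[X] ≈ 242.250000.

E[X] = C(19,3)·2^(1−C(3,2)) = 969/4 ≈ 242.250000.


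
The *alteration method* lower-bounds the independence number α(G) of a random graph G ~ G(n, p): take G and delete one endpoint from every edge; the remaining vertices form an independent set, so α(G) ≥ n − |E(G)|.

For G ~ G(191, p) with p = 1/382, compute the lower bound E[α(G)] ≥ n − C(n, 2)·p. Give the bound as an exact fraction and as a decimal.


E[|E(G)|] = C(191, 2)·p = 18145 · (1/382) = 95/2.
E[α(G)] ≥ n − E[|E(G)|] = 191 − 95/2 = 287/2.
Numerically: ≈ 143.500.
(This is only a lower bound; the true E[α(G)] may be larger.)

E[α(G)] ≥ 287/2 ≈ 143.500.


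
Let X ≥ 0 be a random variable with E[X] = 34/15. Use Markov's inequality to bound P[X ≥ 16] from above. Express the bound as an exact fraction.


μ = E[X] = 34/15, a = 16.
Markov: P[X ≥ 16] ≤ μ/a = (34/15)/16 = 17/120.
Numerically: ≈ 0.1417.
(Since a = 16 > μ = 2.2667, the bound 17/120 is < 1 and informative.)

P[X ≥ 16] ≤ 17/120 ≈ 0.1417.


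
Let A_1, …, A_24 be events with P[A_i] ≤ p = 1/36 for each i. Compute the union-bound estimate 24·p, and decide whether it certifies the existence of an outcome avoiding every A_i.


Union bound: P[∪_{i=1}^{24} A_i] ≤ Σ_i P[A_i] ≤ 24·p = 24·(1/36) = 2/3.
Numerically: 2/3 ≈ 0.6666667.
Is 2/3 < 1? YES.
Since P[∪ A_i] ≤ 2/3 < 1, the complement has P[∩ A_i^c] ≥ 1 − 2/3 = 1/3 > 0, so some outcome avoids every A_i.

24·p = 2/3 ≈ 0.6666667; existence CERTIFIED by the union bound.
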